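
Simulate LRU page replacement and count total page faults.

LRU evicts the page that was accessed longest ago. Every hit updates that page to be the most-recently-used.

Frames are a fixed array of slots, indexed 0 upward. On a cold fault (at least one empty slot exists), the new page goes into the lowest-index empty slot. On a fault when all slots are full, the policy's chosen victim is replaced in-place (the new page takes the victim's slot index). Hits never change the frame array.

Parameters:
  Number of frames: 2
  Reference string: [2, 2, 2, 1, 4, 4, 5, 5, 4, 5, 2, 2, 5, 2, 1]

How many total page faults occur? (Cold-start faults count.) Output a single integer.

Step 0: ref 2 → FAULT, frames=[2,-]
Step 1: ref 2 → HIT, frames=[2,-]
Step 2: ref 2 → HIT, frames=[2,-]
Step 3: ref 1 → FAULT, frames=[2,1]
Step 4: ref 4 → FAULT (evict 2), frames=[4,1]
Step 5: ref 4 → HIT, frames=[4,1]
Step 6: ref 5 → FAULT (evict 1), frames=[4,5]
Step 7: ref 5 → HIT, frames=[4,5]
Step 8: ref 4 → HIT, frames=[4,5]
Step 9: ref 5 → HIT, frames=[4,5]
Step 10: ref 2 → FAULT (evict 4), frames=[2,5]
Step 11: ref 2 → HIT, frames=[2,5]
Step 12: ref 5 → HIT, frames=[2,5]
Step 13: ref 2 → HIT, frames=[2,5]
Step 14: ref 1 → FAULT (evict 5), frames=[2,1]
Total faults: 6

Answer: 6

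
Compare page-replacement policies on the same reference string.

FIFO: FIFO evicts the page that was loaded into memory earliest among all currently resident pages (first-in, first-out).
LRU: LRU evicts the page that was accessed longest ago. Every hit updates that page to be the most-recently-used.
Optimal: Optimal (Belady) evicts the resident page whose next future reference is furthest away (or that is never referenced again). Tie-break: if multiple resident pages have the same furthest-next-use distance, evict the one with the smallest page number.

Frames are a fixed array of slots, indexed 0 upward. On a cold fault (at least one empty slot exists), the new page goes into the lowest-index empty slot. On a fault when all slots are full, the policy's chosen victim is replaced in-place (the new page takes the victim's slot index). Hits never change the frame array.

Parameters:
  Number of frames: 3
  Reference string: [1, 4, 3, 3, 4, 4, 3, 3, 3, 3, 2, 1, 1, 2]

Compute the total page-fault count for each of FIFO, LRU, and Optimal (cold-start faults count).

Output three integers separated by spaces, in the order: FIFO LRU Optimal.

Answer: 5 5 4

Derivation:
--- FIFO ---
  step 0: ref 1 -> FAULT, frames=[1,-,-] (faults so far: 1)
  step 1: ref 4 -> FAULT, frames=[1,4,-] (faults so far: 2)
  step 2: ref 3 -> FAULT, frames=[1,4,3] (faults so far: 3)
  step 3: ref 3 -> HIT, frames=[1,4,3] (faults so far: 3)
  step 4: ref 4 -> HIT, frames=[1,4,3] (faults so far: 3)
  step 5: ref 4 -> HIT, frames=[1,4,3] (faults so far: 3)
  step 6: ref 3 -> HIT, frames=[1,4,3] (faults so far: 3)
  step 7: ref 3 -> HIT, frames=[1,4,3] (faults so far: 3)
  step 8: ref 3 -> HIT, frames=[1,4,3] (faults so far: 3)
  step 9: ref 3 -> HIT, frames=[1,4,3] (faults so far: 3)
  step 10: ref 2 -> FAULT, evict 1, frames=[2,4,3] (faults so far: 4)
  step 11: ref 1 -> FAULT, evict 4, frames=[2,1,3] (faults so far: 5)
  step 12: ref 1 -> HIT, frames=[2,1,3] (faults so far: 5)
  step 13: ref 2 -> HIT, frames=[2,1,3] (faults so far: 5)
  FIFO total faults: 5
--- LRU ---
  step 0: ref 1 -> FAULT, frames=[1,-,-] (faults so far: 1)
  step 1: ref 4 -> FAULT, frames=[1,4,-] (faults so far: 2)
  step 2: ref 3 -> FAULT, frames=[1,4,3] (faults so far: 3)
  step 3: ref 3 -> HIT, frames=[1,4,3] (faults so far: 3)
  step 4: ref 4 -> HIT, frames=[1,4,3] (faults so far: 3)
  step 5: ref 4 -> HIT, frames=[1,4,3] (faults so far: 3)
  step 6: ref 3 -> HIT, frames=[1,4,3] (faults so far: 3)
  step 7: ref 3 -> HIT, frames=[1,4,3] (faults so far: 3)
  step 8: ref 3 -> HIT, frames=[1,4,3] (faults so far: 3)
  step 9: ref 3 -> HIT, frames=[1,4,3] (faults so far: 3)
  step 10: ref 2 -> FAULT, evict 1, frames=[2,4,3] (faults so far: 4)
  step 11: ref 1 -> FAULT, evict 4, frames=[2,1,3] (faults so far: 5)
  step 12: ref 1 -> HIT, frames=[2,1,3] (faults so far: 5)
  step 13: ref 2 -> HIT, frames=[2,1,3] (faults so far: 5)
  LRU total faults: 5
--- Optimal ---
  step 0: ref 1 -> FAULT, frames=[1,-,-] (faults so far: 1)
  step 1: ref 4 -> FAULT, frames=[1,4,-] (faults so far: 2)
  step 2: ref 3 -> FAULT, frames=[1,4,3] (faults so far: 3)
  step 3: ref 3 -> HIT, frames=[1,4,3] (faults so far: 3)
  step 4: ref 4 -> HIT, frames=[1,4,3] (faults so far: 3)
  step 5: ref 4 -> HIT, frames=[1,4,3] (faults so far: 3)
  step 6: ref 3 -> HIT, frames=[1,4,3] (faults so far: 3)
  step 7: ref 3 -> HIT, frames=[1,4,3] (faults so far: 3)
  step 8: ref 3 -> HIT, frames=[1,4,3] (faults so far: 3)
  step 9: ref 3 -> HIT, frames=[1,4,3] (faults so far: 3)
  step 10: ref 2 -> FAULT, evict 3, frames=[1,4,2] (faults so far: 4)
  step 11: ref 1 -> HIT, frames=[1,4,2] (faults so far: 4)
  step 12: ref 1 -> HIT, frames=[1,4,2] (faults so far: 4)
  step 13: ref 2 -> HIT, frames=[1,4,2] (faults so far: 4)
  Optimal total faults: 4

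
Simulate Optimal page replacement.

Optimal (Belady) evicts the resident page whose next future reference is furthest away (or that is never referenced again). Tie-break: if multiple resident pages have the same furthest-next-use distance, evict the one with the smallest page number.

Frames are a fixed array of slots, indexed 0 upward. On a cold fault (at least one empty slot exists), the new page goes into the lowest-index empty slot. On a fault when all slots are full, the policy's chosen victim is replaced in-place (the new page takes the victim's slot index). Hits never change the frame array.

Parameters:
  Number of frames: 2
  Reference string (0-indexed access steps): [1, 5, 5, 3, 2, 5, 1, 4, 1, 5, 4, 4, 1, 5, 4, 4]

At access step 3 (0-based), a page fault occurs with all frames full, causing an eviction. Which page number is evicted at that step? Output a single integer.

Step 0: ref 1 -> FAULT, frames=[1,-]
Step 1: ref 5 -> FAULT, frames=[1,5]
Step 2: ref 5 -> HIT, frames=[1,5]
Step 3: ref 3 -> FAULT, evict 1, frames=[3,5]
At step 3: evicted page 1

Answer: 1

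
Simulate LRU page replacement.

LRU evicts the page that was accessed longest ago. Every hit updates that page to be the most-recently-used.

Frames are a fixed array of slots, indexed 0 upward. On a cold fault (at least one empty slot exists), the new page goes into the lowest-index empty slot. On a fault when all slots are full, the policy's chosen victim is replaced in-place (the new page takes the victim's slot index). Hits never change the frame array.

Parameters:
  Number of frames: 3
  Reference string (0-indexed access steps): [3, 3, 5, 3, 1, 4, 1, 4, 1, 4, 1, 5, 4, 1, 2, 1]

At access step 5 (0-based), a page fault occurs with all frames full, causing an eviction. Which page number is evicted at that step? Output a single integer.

Answer: 5

Derivation:
Step 0: ref 3 -> FAULT, frames=[3,-,-]
Step 1: ref 3 -> HIT, frames=[3,-,-]
Step 2: ref 5 -> FAULT, frames=[3,5,-]
Step 3: ref 3 -> HIT, frames=[3,5,-]
Step 4: ref 1 -> FAULT, frames=[3,5,1]
Step 5: ref 4 -> FAULT, evict 5, frames=[3,4,1]
At step 5: evicted page 5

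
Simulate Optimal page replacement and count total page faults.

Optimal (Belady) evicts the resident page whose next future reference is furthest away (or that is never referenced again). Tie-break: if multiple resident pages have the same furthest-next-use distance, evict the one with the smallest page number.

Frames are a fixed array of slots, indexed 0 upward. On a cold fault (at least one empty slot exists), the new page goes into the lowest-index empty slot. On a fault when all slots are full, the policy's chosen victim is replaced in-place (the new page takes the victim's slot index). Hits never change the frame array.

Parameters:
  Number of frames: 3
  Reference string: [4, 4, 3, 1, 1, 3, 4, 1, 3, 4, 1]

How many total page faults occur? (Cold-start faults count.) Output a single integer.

Step 0: ref 4 → FAULT, frames=[4,-,-]
Step 1: ref 4 → HIT, frames=[4,-,-]
Step 2: ref 3 → FAULT, frames=[4,3,-]
Step 3: ref 1 → FAULT, frames=[4,3,1]
Step 4: ref 1 → HIT, frames=[4,3,1]
Step 5: ref 3 → HIT, frames=[4,3,1]
Step 6: ref 4 → HIT, frames=[4,3,1]
Step 7: ref 1 → HIT, frames=[4,3,1]
Step 8: ref 3 → HIT, frames=[4,3,1]
Step 9: ref 4 → HIT, frames=[4,3,1]
Step 10: ref 1 → HIT, frames=[4,3,1]
Total faults: 3

Answer: 3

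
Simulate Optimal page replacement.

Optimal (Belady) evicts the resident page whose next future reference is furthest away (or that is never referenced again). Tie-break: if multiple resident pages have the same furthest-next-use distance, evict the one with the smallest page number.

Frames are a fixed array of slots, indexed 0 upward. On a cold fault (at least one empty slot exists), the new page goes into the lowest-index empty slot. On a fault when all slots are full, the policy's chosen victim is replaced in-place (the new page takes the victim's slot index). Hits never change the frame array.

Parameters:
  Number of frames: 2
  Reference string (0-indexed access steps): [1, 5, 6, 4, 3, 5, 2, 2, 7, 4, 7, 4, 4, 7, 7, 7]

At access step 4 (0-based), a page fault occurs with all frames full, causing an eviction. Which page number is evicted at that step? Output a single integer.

Step 0: ref 1 -> FAULT, frames=[1,-]
Step 1: ref 5 -> FAULT, frames=[1,5]
Step 2: ref 6 -> FAULT, evict 1, frames=[6,5]
Step 3: ref 4 -> FAULT, evict 6, frames=[4,5]
Step 4: ref 3 -> FAULT, evict 4, frames=[3,5]
At step 4: evicted page 4

Answer: 4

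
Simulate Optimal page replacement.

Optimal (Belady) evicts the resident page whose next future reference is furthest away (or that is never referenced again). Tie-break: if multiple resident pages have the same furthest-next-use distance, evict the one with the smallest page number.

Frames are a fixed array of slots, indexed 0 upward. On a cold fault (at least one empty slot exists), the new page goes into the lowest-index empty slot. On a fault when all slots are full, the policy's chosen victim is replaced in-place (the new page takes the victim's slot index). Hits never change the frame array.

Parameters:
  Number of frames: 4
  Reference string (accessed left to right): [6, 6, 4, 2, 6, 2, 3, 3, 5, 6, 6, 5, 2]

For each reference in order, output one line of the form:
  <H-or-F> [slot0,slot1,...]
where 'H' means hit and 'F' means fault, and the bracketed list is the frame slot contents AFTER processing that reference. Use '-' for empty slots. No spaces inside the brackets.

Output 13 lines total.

F [6,-,-,-]
H [6,-,-,-]
F [6,4,-,-]
F [6,4,2,-]
H [6,4,2,-]
H [6,4,2,-]
F [6,4,2,3]
H [6,4,2,3]
F [6,4,2,5]
H [6,4,2,5]
H [6,4,2,5]
H [6,4,2,5]
H [6,4,2,5]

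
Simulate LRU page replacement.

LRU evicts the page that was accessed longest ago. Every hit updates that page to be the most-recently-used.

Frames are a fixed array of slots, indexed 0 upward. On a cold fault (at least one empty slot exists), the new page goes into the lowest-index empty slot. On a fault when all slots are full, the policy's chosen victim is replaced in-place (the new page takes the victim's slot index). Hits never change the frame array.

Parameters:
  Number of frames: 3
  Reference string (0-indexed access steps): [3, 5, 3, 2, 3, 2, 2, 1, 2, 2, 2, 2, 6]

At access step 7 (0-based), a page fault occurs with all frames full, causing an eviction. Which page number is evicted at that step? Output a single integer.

Answer: 5

Derivation:
Step 0: ref 3 -> FAULT, frames=[3,-,-]
Step 1: ref 5 -> FAULT, frames=[3,5,-]
Step 2: ref 3 -> HIT, frames=[3,5,-]
Step 3: ref 2 -> FAULT, frames=[3,5,2]
Step 4: ref 3 -> HIT, frames=[3,5,2]
Step 5: ref 2 -> HIT, frames=[3,5,2]
Step 6: ref 2 -> HIT, frames=[3,5,2]
Step 7: ref 1 -> FAULT, evict 5, frames=[3,1,2]
At step 7: evicted page 5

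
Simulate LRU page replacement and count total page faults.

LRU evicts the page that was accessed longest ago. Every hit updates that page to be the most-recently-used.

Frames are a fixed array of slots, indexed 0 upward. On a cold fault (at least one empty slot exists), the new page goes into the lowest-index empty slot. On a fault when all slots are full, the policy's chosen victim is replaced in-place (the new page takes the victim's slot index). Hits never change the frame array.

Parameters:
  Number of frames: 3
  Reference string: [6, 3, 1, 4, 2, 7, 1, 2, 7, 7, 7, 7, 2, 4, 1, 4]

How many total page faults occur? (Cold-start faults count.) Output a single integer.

Step 0: ref 6 → FAULT, frames=[6,-,-]
Step 1: ref 3 → FAULT, frames=[6,3,-]
Step 2: ref 1 → FAULT, frames=[6,3,1]
Step 3: ref 4 → FAULT (evict 6), frames=[4,3,1]
Step 4: ref 2 → FAULT (evict 3), frames=[4,2,1]
Step 5: ref 7 → FAULT (evict 1), frames=[4,2,7]
Step 6: ref 1 → FAULT (evict 4), frames=[1,2,7]
Step 7: ref 2 → HIT, frames=[1,2,7]
Step 8: ref 7 → HIT, frames=[1,2,7]
Step 9: ref 7 → HIT, frames=[1,2,7]
Step 10: ref 7 → HIT, frames=[1,2,7]
Step 11: ref 7 → HIT, frames=[1,2,7]
Step 12: ref 2 → HIT, frames=[1,2,7]
Step 13: ref 4 → FAULT (evict 1), frames=[4,2,7]
Step 14: ref 1 → FAULT (evict 7), frames=[4,2,1]
Step 15: ref 4 → HIT, frames=[4,2,1]
Total faults: 9

Answer: 9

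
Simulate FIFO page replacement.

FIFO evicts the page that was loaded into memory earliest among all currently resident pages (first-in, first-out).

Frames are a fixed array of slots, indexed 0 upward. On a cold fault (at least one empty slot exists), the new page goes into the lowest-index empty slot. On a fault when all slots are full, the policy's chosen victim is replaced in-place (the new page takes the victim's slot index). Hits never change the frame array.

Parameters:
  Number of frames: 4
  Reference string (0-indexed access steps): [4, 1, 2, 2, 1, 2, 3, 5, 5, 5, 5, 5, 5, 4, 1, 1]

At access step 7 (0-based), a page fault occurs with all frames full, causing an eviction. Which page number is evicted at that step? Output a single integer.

Answer: 4

Derivation:
Step 0: ref 4 -> FAULT, frames=[4,-,-,-]
Step 1: ref 1 -> FAULT, frames=[4,1,-,-]
Step 2: ref 2 -> FAULT, frames=[4,1,2,-]
Step 3: ref 2 -> HIT, frames=[4,1,2,-]
Step 4: ref 1 -> HIT, frames=[4,1,2,-]
Step 5: ref 2 -> HIT, frames=[4,1,2,-]
Step 6: ref 3 -> FAULT, frames=[4,1,2,3]
Step 7: ref 5 -> FAULT, evict 4, frames=[5,1,2,3]
At step 7: evicted page 4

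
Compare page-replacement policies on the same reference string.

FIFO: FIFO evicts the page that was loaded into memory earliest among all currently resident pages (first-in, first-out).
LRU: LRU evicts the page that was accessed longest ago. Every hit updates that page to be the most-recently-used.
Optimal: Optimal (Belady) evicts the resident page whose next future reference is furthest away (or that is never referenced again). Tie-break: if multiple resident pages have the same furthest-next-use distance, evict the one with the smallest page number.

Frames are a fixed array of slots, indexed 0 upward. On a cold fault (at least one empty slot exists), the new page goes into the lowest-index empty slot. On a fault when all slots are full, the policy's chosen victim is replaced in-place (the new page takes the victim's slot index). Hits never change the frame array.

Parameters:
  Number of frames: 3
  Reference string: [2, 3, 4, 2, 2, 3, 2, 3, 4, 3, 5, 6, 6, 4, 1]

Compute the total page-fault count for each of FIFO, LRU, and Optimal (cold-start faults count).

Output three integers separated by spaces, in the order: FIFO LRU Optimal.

Answer: 6 7 6

Derivation:
--- FIFO ---
  step 0: ref 2 -> FAULT, frames=[2,-,-] (faults so far: 1)
  step 1: ref 3 -> FAULT, frames=[2,3,-] (faults so far: 2)
  step 2: ref 4 -> FAULT, frames=[2,3,4] (faults so far: 3)
  step 3: ref 2 -> HIT, frames=[2,3,4] (faults so far: 3)
  step 4: ref 2 -> HIT, frames=[2,3,4] (faults so far: 3)
  step 5: ref 3 -> HIT, frames=[2,3,4] (faults so far: 3)
  step 6: ref 2 -> HIT, frames=[2,3,4] (faults so far: 3)
  step 7: ref 3 -> HIT, frames=[2,3,4] (faults so far: 3)
  step 8: ref 4 -> HIT, frames=[2,3,4] (faults so far: 3)
  step 9: ref 3 -> HIT, frames=[2,3,4] (faults so far: 3)
  step 10: ref 5 -> FAULT, evict 2, frames=[5,3,4] (faults so far: 4)
  step 11: ref 6 -> FAULT, evict 3, frames=[5,6,4] (faults so far: 5)
  step 12: ref 6 -> HIT, frames=[5,6,4] (faults so far: 5)
  step 13: ref 4 -> HIT, frames=[5,6,4] (faults so far: 5)
  step 14: ref 1 -> FAULT, evict 4, frames=[5,6,1] (faults so far: 6)
  FIFO total faults: 6
--- LRU ---
  step 0: ref 2 -> FAULT, frames=[2,-,-] (faults so far: 1)
  step 1: ref 3 -> FAULT, frames=[2,3,-] (faults so far: 2)
  step 2: ref 4 -> FAULT, frames=[2,3,4] (faults so far: 3)
  step 3: ref 2 -> HIT, frames=[2,3,4] (faults so far: 3)
  step 4: ref 2 -> HIT, frames=[2,3,4] (faults so far: 3)
  step 5: ref 3 -> HIT, frames=[2,3,4] (faults so far: 3)
  step 6: ref 2 -> HIT, frames=[2,3,4] (faults so far: 3)
  step 7: ref 3 -> HIT, frames=[2,3,4] (faults so far: 3)
  step 8: ref 4 -> HIT, frames=[2,3,4] (faults so far: 3)
  step 9: ref 3 -> HIT, frames=[2,3,4] (faults so far: 3)
  step 10: ref 5 -> FAULT, evict 2, frames=[5,3,4] (faults so far: 4)
  step 11: ref 6 -> FAULT, evict 4, frames=[5,3,6] (faults so far: 5)
  step 12: ref 6 -> HIT, frames=[5,3,6] (faults so far: 5)
  step 13: ref 4 -> FAULT, evict 3, frames=[5,4,6] (faults so far: 6)
  step 14: ref 1 -> FAULT, evict 5, frames=[1,4,6] (faults so far: 7)
  LRU total faults: 7
--- Optimal ---
  step 0: ref 2 -> FAULT, frames=[2,-,-] (faults so far: 1)
  step 1: ref 3 -> FAULT, frames=[2,3,-] (faults so far: 2)
  step 2: ref 4 -> FAULT, frames=[2,3,4] (faults so far: 3)
  step 3: ref 2 -> HIT, frames=[2,3,4] (faults so far: 3)
  step 4: ref 2 -> HIT, frames=[2,3,4] (faults so far: 3)
  step 5: ref 3 -> HIT, frames=[2,3,4] (faults so far: 3)
  step 6: ref 2 -> HIT, frames=[2,3,4] (faults so far: 3)
  step 7: ref 3 -> HIT, frames=[2,3,4] (faults so far: 3)
  step 8: ref 4 -> HIT, frames=[2,3,4] (faults so far: 3)
  step 9: ref 3 -> HIT, frames=[2,3,4] (faults so far: 3)
  step 10: ref 5 -> FAULT, evict 2, frames=[5,3,4] (faults so far: 4)
  step 11: ref 6 -> FAULT, evict 3, frames=[5,6,4] (faults so far: 5)
  step 12: ref 6 -> HIT, frames=[5,6,4] (faults so far: 5)
  step 13: ref 4 -> HIT, frames=[5,6,4] (faults so far: 5)
  step 14: ref 1 -> FAULT, evict 4, frames=[5,6,1] (faults so far: 6)
  Optimal total faults: 6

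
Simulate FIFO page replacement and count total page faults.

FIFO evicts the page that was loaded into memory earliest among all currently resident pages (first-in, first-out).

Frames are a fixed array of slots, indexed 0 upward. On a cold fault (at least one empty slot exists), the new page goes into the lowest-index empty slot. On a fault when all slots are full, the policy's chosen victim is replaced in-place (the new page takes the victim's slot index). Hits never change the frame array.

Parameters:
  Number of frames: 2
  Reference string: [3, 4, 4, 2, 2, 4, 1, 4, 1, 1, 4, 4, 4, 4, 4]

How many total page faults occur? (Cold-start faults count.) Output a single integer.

Step 0: ref 3 → FAULT, frames=[3,-]
Step 1: ref 4 → FAULT, frames=[3,4]
Step 2: ref 4 → HIT, frames=[3,4]
Step 3: ref 2 → FAULT (evict 3), frames=[2,4]
Step 4: ref 2 → HIT, frames=[2,4]
Step 5: ref 4 → HIT, frames=[2,4]
Step 6: ref 1 → FAULT (evict 4), frames=[2,1]
Step 7: ref 4 → FAULT (evict 2), frames=[4,1]
Step 8: ref 1 → HIT, frames=[4,1]
Step 9: ref 1 → HIT, frames=[4,1]
Step 10: ref 4 → HIT, frames=[4,1]
Step 11: ref 4 → HIT, frames=[4,1]
Step 12: ref 4 → HIT, frames=[4,1]
Step 13: ref 4 → HIT, frames=[4,1]
Step 14: ref 4 → HIT, frames=[4,1]
Total faults: 5

Answer: 5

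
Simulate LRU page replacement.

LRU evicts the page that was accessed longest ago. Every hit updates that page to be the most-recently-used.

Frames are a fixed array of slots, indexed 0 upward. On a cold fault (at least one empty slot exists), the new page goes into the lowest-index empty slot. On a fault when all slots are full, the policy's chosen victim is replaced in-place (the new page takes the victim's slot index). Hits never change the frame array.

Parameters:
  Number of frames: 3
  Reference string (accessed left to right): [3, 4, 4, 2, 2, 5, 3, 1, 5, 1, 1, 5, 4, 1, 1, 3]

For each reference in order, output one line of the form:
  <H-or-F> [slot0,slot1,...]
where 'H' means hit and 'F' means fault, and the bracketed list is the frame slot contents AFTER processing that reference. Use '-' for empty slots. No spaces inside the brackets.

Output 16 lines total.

F [3,-,-]
F [3,4,-]
H [3,4,-]
F [3,4,2]
H [3,4,2]
F [5,4,2]
F [5,3,2]
F [5,3,1]
H [5,3,1]
H [5,3,1]
H [5,3,1]
H [5,3,1]
F [5,4,1]
H [5,4,1]
H [5,4,1]
F [3,4,1]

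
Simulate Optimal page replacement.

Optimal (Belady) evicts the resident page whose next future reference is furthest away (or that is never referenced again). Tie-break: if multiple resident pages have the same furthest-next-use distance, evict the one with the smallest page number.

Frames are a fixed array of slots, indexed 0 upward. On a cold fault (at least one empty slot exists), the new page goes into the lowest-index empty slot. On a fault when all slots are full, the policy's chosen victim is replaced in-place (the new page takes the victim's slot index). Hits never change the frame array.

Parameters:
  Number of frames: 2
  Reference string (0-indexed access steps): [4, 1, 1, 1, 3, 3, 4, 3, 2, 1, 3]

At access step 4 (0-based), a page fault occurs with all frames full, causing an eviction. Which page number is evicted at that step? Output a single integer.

Step 0: ref 4 -> FAULT, frames=[4,-]
Step 1: ref 1 -> FAULT, frames=[4,1]
Step 2: ref 1 -> HIT, frames=[4,1]
Step 3: ref 1 -> HIT, frames=[4,1]
Step 4: ref 3 -> FAULT, evict 1, frames=[4,3]
At step 4: evicted page 1

Answer: 1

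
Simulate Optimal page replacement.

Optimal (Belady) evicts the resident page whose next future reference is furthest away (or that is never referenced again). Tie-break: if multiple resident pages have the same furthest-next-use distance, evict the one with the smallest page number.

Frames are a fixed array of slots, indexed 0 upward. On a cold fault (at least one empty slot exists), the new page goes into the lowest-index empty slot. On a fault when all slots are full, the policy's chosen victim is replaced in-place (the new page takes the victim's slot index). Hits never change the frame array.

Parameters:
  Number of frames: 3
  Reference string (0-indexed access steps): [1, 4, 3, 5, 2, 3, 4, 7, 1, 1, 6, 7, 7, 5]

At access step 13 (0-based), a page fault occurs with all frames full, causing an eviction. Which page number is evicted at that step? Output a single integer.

Answer: 4

Derivation:
Step 0: ref 1 -> FAULT, frames=[1,-,-]
Step 1: ref 4 -> FAULT, frames=[1,4,-]
Step 2: ref 3 -> FAULT, frames=[1,4,3]
Step 3: ref 5 -> FAULT, evict 1, frames=[5,4,3]
Step 4: ref 2 -> FAULT, evict 5, frames=[2,4,3]
Step 5: ref 3 -> HIT, frames=[2,4,3]
Step 6: ref 4 -> HIT, frames=[2,4,3]
Step 7: ref 7 -> FAULT, evict 2, frames=[7,4,3]
Step 8: ref 1 -> FAULT, evict 3, frames=[7,4,1]
Step 9: ref 1 -> HIT, frames=[7,4,1]
Step 10: ref 6 -> FAULT, evict 1, frames=[7,4,6]
Step 11: ref 7 -> HIT, frames=[7,4,6]
Step 12: ref 7 -> HIT, frames=[7,4,6]
Step 13: ref 5 -> FAULT, evict 4, frames=[7,5,6]
At step 13: evicted page 4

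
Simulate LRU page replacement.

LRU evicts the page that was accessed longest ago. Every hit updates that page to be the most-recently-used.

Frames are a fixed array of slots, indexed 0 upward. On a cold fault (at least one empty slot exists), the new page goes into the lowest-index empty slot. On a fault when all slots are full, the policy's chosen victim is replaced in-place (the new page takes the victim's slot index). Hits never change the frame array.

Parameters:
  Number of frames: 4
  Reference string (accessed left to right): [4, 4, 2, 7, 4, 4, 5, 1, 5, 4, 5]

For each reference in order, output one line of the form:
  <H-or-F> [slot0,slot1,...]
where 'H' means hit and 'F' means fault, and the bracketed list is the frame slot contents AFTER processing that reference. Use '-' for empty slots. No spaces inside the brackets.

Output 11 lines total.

F [4,-,-,-]
H [4,-,-,-]
F [4,2,-,-]
F [4,2,7,-]
H [4,2,7,-]
H [4,2,7,-]
F [4,2,7,5]
F [4,1,7,5]
H [4,1,7,5]
H [4,1,7,5]
H [4,1,7,5]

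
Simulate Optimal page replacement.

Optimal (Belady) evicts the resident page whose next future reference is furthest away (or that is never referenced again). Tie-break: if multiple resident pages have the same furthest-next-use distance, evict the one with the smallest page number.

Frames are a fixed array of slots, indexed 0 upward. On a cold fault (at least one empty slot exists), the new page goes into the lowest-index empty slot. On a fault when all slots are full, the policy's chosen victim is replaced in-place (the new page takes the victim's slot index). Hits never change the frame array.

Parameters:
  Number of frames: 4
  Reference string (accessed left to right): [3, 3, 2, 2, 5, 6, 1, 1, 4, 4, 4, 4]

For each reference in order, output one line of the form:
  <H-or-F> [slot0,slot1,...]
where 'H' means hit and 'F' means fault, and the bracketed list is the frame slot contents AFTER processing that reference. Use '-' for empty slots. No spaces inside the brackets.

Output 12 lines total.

F [3,-,-,-]
H [3,-,-,-]
F [3,2,-,-]
H [3,2,-,-]
F [3,2,5,-]
F [3,2,5,6]
F [3,1,5,6]
H [3,1,5,6]
F [3,4,5,6]
H [3,4,5,6]
H [3,4,5,6]
H [3,4,5,6]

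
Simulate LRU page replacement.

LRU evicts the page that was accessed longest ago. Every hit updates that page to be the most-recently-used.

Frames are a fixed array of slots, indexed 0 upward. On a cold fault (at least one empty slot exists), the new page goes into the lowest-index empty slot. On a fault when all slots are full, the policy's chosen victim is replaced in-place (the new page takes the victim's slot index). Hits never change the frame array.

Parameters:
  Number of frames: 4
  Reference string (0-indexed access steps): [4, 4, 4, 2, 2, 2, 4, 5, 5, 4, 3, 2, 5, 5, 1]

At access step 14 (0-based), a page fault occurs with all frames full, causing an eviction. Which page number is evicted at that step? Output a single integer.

Step 0: ref 4 -> FAULT, frames=[4,-,-,-]
Step 1: ref 4 -> HIT, frames=[4,-,-,-]
Step 2: ref 4 -> HIT, frames=[4,-,-,-]
Step 3: ref 2 -> FAULT, frames=[4,2,-,-]
Step 4: ref 2 -> HIT, frames=[4,2,-,-]
Step 5: ref 2 -> HIT, frames=[4,2,-,-]
Step 6: ref 4 -> HIT, frames=[4,2,-,-]
Step 7: ref 5 -> FAULT, frames=[4,2,5,-]
Step 8: ref 5 -> HIT, frames=[4,2,5,-]
Step 9: ref 4 -> HIT, frames=[4,2,5,-]
Step 10: ref 3 -> FAULT, frames=[4,2,5,3]
Step 11: ref 2 -> HIT, frames=[4,2,5,3]
Step 12: ref 5 -> HIT, frames=[4,2,5,3]
Step 13: ref 5 -> HIT, frames=[4,2,5,3]
Step 14: ref 1 -> FAULT, evict 4, frames=[1,2,5,3]
At step 14: evicted page 4

Answer: 4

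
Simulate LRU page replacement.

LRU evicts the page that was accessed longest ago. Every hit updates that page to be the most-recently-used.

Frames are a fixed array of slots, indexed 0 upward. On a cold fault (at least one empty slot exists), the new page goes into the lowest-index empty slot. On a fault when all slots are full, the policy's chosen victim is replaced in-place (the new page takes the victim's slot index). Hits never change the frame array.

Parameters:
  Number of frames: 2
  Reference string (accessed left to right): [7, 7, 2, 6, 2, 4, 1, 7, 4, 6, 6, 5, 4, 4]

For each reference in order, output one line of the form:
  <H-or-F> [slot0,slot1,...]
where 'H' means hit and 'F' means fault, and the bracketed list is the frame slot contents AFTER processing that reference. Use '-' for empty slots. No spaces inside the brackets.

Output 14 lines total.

F [7,-]
H [7,-]
F [7,2]
F [6,2]
H [6,2]
F [4,2]
F [4,1]
F [7,1]
F [7,4]
F [6,4]
H [6,4]
F [6,5]
F [4,5]
H [4,5]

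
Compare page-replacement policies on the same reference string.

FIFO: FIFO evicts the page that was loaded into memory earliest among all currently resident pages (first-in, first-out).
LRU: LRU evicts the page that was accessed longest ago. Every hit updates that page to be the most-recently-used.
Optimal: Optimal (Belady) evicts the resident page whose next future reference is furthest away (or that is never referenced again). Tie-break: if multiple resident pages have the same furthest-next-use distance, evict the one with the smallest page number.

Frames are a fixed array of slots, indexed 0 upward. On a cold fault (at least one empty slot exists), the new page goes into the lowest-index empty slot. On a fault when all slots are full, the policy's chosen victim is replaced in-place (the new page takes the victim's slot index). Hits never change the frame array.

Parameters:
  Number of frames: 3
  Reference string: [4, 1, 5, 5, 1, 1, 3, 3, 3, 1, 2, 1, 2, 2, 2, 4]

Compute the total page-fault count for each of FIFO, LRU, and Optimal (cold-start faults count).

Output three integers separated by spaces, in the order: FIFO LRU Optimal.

Answer: 7 6 5

Derivation:
--- FIFO ---
  step 0: ref 4 -> FAULT, frames=[4,-,-] (faults so far: 1)
  step 1: ref 1 -> FAULT, frames=[4,1,-] (faults so far: 2)
  step 2: ref 5 -> FAULT, frames=[4,1,5] (faults so far: 3)
  step 3: ref 5 -> HIT, frames=[4,1,5] (faults so far: 3)
  step 4: ref 1 -> HIT, frames=[4,1,5] (faults so far: 3)
  step 5: ref 1 -> HIT, frames=[4,1,5] (faults so far: 3)
  step 6: ref 3 -> FAULT, evict 4, frames=[3,1,5] (faults so far: 4)
  step 7: ref 3 -> HIT, frames=[3,1,5] (faults so far: 4)
  step 8: ref 3 -> HIT, frames=[3,1,5] (faults so far: 4)
  step 9: ref 1 -> HIT, frames=[3,1,5] (faults so far: 4)
  step 10: ref 2 -> FAULT, evict 1, frames=[3,2,5] (faults so far: 5)
  step 11: ref 1 -> FAULT, evict 5, frames=[3,2,1] (faults so far: 6)
  step 12: ref 2 -> HIT, frames=[3,2,1] (faults so far: 6)
  step 13: ref 2 -> HIT, frames=[3,2,1] (faults so far: 6)
  step 14: ref 2 -> HIT, frames=[3,2,1] (faults so far: 6)
  step 15: ref 4 -> FAULT, evict 3, frames=[4,2,1] (faults so far: 7)
  FIFO total faults: 7
--- LRU ---
  step 0: ref 4 -> FAULT, frames=[4,-,-] (faults so far: 1)
  step 1: ref 1 -> FAULT, frames=[4,1,-] (faults so far: 2)
  step 2: ref 5 -> FAULT, frames=[4,1,5] (faults so far: 3)
  step 3: ref 5 -> HIT, frames=[4,1,5] (faults so far: 3)
  step 4: ref 1 -> HIT, frames=[4,1,5] (faults so far: 3)
  step 5: ref 1 -> HIT, frames=[4,1,5] (faults so far: 3)
  step 6: ref 3 -> FAULT, evict 4, frames=[3,1,5] (faults so far: 4)
  step 7: ref 3 -> HIT, frames=[3,1,5] (faults so far: 4)
  step 8: ref 3 -> HIT, frames=[3,1,5] (faults so far: 4)
  step 9: ref 1 -> HIT, frames=[3,1,5] (faults so far: 4)
  step 10: ref 2 -> FAULT, evict 5, frames=[3,1,2] (faults so far: 5)
  step 11: ref 1 -> HIT, frames=[3,1,2] (faults so far: 5)
  step 12: ref 2 -> HIT, frames=[3,1,2] (faults so far: 5)
  step 13: ref 2 -> HIT, frames=[3,1,2] (faults so far: 5)
  step 14: ref 2 -> HIT, frames=[3,1,2] (faults so far: 5)
  step 15: ref 4 -> FAULT, evict 3, frames=[4,1,2] (faults so far: 6)
  LRU total faults: 6
--- Optimal ---
  step 0: ref 4 -> FAULT, frames=[4,-,-] (faults so far: 1)
  step 1: ref 1 -> FAULT, frames=[4,1,-] (faults so far: 2)
  step 2: ref 5 -> FAULT, frames=[4,1,5] (faults so far: 3)
  step 3: ref 5 -> HIT, frames=[4,1,5] (faults so far: 3)
  step 4: ref 1 -> HIT, frames=[4,1,5] (faults so far: 3)
  step 5: ref 1 -> HIT, frames=[4,1,5] (faults so far: 3)
  step 6: ref 3 -> FAULT, evict 5, frames=[4,1,3] (faults so far: 4)
  step 7: ref 3 -> HIT, frames=[4,1,3] (faults so far: 4)
  step 8: ref 3 -> HIT, frames=[4,1,3] (faults so far: 4)
  step 9: ref 1 -> HIT, frames=[4,1,3] (faults so far: 4)
  step 10: ref 2 -> FAULT, evict 3, frames=[4,1,2] (faults so far: 5)
  step 11: ref 1 -> HIT, frames=[4,1,2] (faults so far: 5)
  step 12: ref 2 -> HIT, frames=[4,1,2] (faults so far: 5)
  step 13: ref 2 -> HIT, frames=[4,1,2] (faults so far: 5)
  step 14: ref 2 -> HIT, frames=[4,1,2] (faults so far: 5)
  step 15: ref 4 -> HIT, frames=[4,1,2] (faults so far: 5)
  Optimal total faults: 5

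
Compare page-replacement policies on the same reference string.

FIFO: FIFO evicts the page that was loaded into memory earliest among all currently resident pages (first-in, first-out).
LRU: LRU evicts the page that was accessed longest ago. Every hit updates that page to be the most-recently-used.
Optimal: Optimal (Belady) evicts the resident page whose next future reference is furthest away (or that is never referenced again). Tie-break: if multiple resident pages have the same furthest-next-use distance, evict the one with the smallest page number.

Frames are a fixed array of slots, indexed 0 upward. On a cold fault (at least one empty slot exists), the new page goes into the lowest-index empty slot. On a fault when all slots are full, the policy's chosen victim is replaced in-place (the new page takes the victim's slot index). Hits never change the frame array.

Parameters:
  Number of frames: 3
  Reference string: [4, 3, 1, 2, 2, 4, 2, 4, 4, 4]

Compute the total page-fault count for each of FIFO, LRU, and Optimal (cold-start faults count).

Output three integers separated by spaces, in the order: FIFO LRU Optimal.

--- FIFO ---
  step 0: ref 4 -> FAULT, frames=[4,-,-] (faults so far: 1)
  step 1: ref 3 -> FAULT, frames=[4,3,-] (faults so far: 2)
  step 2: ref 1 -> FAULT, frames=[4,3,1] (faults so far: 3)
  step 3: ref 2 -> FAULT, evict 4, frames=[2,3,1] (faults so far: 4)
  step 4: ref 2 -> HIT, frames=[2,3,1] (faults so far: 4)
  step 5: ref 4 -> FAULT, evict 3, frames=[2,4,1] (faults so far: 5)
  step 6: ref 2 -> HIT, frames=[2,4,1] (faults so far: 5)
  step 7: ref 4 -> HIT, frames=[2,4,1] (faults so far: 5)
  step 8: ref 4 -> HIT, frames=[2,4,1] (faults so far: 5)
  step 9: ref 4 -> HIT, frames=[2,4,1] (faults so far: 5)
  FIFO total faults: 5
--- LRU ---
  step 0: ref 4 -> FAULT, frames=[4,-,-] (faults so far: 1)
  step 1: ref 3 -> FAULT, frames=[4,3,-] (faults so far: 2)
  step 2: ref 1 -> FAULT, frames=[4,3,1] (faults so far: 3)
  step 3: ref 2 -> FAULT, evict 4, frames=[2,3,1] (faults so far: 4)
  step 4: ref 2 -> HIT, frames=[2,3,1] (faults so far: 4)
  step 5: ref 4 -> FAULT, evict 3, frames=[2,4,1] (faults so far: 5)
  step 6: ref 2 -> HIT, frames=[2,4,1] (faults so far: 5)
  step 7: ref 4 -> HIT, frames=[2,4,1] (faults so far: 5)
  step 8: ref 4 -> HIT, frames=[2,4,1] (faults so far: 5)
  step 9: ref 4 -> HIT, frames=[2,4,1] (faults so far: 5)
  LRU total faults: 5
--- Optimal ---
  step 0: ref 4 -> FAULT, frames=[4,-,-] (faults so far: 1)
  step 1: ref 3 -> FAULT, frames=[4,3,-] (faults so far: 2)
  step 2: ref 1 -> FAULT, frames=[4,3,1] (faults so far: 3)
  step 3: ref 2 -> FAULT, evict 1, frames=[4,3,2] (faults so far: 4)
  step 4: ref 2 -> HIT, frames=[4,3,2] (faults so far: 4)
  step 5: ref 4 -> HIT, frames=[4,3,2] (faults so far: 4)
  step 6: ref 2 -> HIT, frames=[4,3,2] (faults so far: 4)
  step 7: ref 4 -> HIT, frames=[4,3,2] (faults so far: 4)
  step 8: ref 4 -> HIT, frames=[4,3,2] (faults so far: 4)
  step 9: ref 4 -> HIT, frames=[4,3,2] (faults so far: 4)
  Optimal total faults: 4

Answer: 5 5 4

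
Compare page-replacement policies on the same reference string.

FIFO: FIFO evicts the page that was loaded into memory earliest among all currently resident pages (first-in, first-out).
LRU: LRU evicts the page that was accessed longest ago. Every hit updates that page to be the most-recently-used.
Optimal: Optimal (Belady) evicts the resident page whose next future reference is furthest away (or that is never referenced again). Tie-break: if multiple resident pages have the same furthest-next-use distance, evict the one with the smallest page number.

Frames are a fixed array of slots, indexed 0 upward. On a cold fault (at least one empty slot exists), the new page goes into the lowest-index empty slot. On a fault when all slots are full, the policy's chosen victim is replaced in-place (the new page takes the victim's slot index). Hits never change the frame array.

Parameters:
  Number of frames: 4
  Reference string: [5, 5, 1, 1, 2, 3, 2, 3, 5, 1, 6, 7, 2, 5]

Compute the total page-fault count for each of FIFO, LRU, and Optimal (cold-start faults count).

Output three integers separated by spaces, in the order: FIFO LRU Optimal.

Answer: 7 8 6

Derivation:
--- FIFO ---
  step 0: ref 5 -> FAULT, frames=[5,-,-,-] (faults so far: 1)
  step 1: ref 5 -> HIT, frames=[5,-,-,-] (faults so far: 1)
  step 2: ref 1 -> FAULT, frames=[5,1,-,-] (faults so far: 2)
  step 3: ref 1 -> HIT, frames=[5,1,-,-] (faults so far: 2)
  step 4: ref 2 -> FAULT, frames=[5,1,2,-] (faults so far: 3)
  step 5: ref 3 -> FAULT, frames=[5,1,2,3] (faults so far: 4)
  step 6: ref 2 -> HIT, frames=[5,1,2,3] (faults so far: 4)
  step 7: ref 3 -> HIT, frames=[5,1,2,3] (faults so far: 4)
  step 8: ref 5 -> HIT, frames=[5,1,2,3] (faults so far: 4)
  step 9: ref 1 -> HIT, frames=[5,1,2,3] (faults so far: 4)
  step 10: ref 6 -> FAULT, evict 5, frames=[6,1,2,3] (faults so far: 5)
  step 11: ref 7 -> FAULT, evict 1, frames=[6,7,2,3] (faults so far: 6)
  step 12: ref 2 -> HIT, frames=[6,7,2,3] (faults so far: 6)
  step 13: ref 5 -> FAULT, evict 2, frames=[6,7,5,3] (faults so far: 7)
  FIFO total faults: 7
--- LRU ---
  step 0: ref 5 -> FAULT, frames=[5,-,-,-] (faults so far: 1)
  step 1: ref 5 -> HIT, frames=[5,-,-,-] (faults so far: 1)
  step 2: ref 1 -> FAULT, frames=[5,1,-,-] (faults so far: 2)
  step 3: ref 1 -> HIT, frames=[5,1,-,-] (faults so far: 2)
  step 4: ref 2 -> FAULT, frames=[5,1,2,-] (faults so far: 3)
  step 5: ref 3 -> FAULT, frames=[5,1,2,3] (faults so far: 4)
  step 6: ref 2 -> HIT, frames=[5,1,2,3] (faults so far: 4)
  step 7: ref 3 -> HIT, frames=[5,1,2,3] (faults so far: 4)
  step 8: ref 5 -> HIT, frames=[5,1,2,3] (faults so far: 4)
  step 9: ref 1 -> HIT, frames=[5,1,2,3] (faults so far: 4)
  step 10: ref 6 -> FAULT, evict 2, frames=[5,1,6,3] (faults so far: 5)
  step 11: ref 7 -> FAULT, evict 3, frames=[5,1,6,7] (faults so far: 6)
  step 12: ref 2 -> FAULT, evict 5, frames=[2,1,6,7] (faults so far: 7)
  step 13: ref 5 -> FAULT, evict 1, frames=[2,5,6,7] (faults so far: 8)
  LRU total faults: 8
--- Optimal ---
  step 0: ref 5 -> FAULT, frames=[5,-,-,-] (faults so far: 1)
  step 1: ref 5 -> HIT, frames=[5,-,-,-] (faults so far: 1)
  step 2: ref 1 -> FAULT, frames=[5,1,-,-] (faults so far: 2)
  step 3: ref 1 -> HIT, frames=[5,1,-,-] (faults so far: 2)
  step 4: ref 2 -> FAULT, frames=[5,1,2,-] (faults so far: 3)
  step 5: ref 3 -> FAULT, frames=[5,1,2,3] (faults so far: 4)
  step 6: ref 2 -> HIT, frames=[5,1,2,3] (faults so far: 4)
  step 7: ref 3 -> HIT, frames=[5,1,2,3] (faults so far: 4)
  step 8: ref 5 -> HIT, frames=[5,1,2,3] (faults so far: 4)
  step 9: ref 1 -> HIT, frames=[5,1,2,3] (faults so far: 4)
  step 10: ref 6 -> FAULT, evict 1, frames=[5,6,2,3] (faults so far: 5)
  step 11: ref 7 -> FAULT, evict 3, frames=[5,6,2,7] (faults so far: 6)
  step 12: ref 2 -> HIT, frames=[5,6,2,7] (faults so far: 6)
  step 13: ref 5 -> HIT, frames=[5,6,2,7] (faults so far: 6)
  Optimal total faults: 6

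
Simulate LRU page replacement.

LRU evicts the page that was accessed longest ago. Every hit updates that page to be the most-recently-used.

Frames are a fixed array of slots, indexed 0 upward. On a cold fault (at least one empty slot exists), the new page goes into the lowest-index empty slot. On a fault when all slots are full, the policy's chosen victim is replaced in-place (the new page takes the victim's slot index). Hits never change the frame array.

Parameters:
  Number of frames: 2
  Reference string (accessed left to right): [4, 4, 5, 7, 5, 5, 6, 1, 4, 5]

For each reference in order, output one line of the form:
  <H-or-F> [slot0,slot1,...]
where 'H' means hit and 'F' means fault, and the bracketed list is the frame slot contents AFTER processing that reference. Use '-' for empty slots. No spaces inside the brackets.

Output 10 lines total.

F [4,-]
H [4,-]
F [4,5]
F [7,5]
H [7,5]
H [7,5]
F [6,5]
F [6,1]
F [4,1]
F [4,5]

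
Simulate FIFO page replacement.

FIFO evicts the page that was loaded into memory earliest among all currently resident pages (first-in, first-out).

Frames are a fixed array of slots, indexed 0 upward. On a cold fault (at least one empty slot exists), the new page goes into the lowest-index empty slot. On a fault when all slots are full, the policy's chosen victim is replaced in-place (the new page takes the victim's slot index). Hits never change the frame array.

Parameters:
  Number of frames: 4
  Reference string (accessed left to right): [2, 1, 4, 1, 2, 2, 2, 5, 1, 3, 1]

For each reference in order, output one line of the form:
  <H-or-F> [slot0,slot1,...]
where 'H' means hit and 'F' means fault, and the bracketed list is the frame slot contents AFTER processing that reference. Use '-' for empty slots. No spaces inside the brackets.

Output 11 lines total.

F [2,-,-,-]
F [2,1,-,-]
F [2,1,4,-]
H [2,1,4,-]
H [2,1,4,-]
H [2,1,4,-]
H [2,1,4,-]
F [2,1,4,5]
H [2,1,4,5]
F [3,1,4,5]
H [3,1,4,5]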